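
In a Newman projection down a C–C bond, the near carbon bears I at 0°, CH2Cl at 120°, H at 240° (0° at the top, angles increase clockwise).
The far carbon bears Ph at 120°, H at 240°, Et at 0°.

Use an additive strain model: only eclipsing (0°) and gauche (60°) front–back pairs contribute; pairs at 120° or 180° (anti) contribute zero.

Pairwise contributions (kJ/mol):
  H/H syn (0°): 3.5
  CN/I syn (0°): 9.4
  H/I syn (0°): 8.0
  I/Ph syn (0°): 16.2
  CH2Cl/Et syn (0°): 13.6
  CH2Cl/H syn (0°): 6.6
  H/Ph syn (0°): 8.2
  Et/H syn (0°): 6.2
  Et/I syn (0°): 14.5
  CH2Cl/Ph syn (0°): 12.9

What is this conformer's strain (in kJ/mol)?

This conformer (eclipsed): I(0°)/Et(0°) eclipsed 14.5; CH2Cl(120°)/Ph(120°) eclipsed 12.9; H(240°)/H(240°) eclipsed 3.5 → 30.9 kJ/mol.

30.9 kJ/mol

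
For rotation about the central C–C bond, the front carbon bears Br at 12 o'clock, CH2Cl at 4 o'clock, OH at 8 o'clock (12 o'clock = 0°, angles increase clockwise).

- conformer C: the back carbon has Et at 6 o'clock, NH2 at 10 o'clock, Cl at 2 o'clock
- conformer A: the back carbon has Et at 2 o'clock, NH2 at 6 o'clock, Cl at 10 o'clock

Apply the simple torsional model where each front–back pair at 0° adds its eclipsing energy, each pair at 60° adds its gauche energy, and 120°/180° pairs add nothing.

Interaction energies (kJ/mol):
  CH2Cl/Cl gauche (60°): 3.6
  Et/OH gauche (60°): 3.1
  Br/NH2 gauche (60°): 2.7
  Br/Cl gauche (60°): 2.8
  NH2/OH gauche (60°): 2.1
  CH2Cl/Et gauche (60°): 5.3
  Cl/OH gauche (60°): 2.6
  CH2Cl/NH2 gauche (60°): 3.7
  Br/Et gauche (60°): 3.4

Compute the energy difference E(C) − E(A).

C (staggered): Br–NH2 gauche, Br–Cl gauche, CH2Cl–Et gauche, CH2Cl–Cl gauche, OH–Et gauche, OH–NH2 gauche; 2.7 + 2.8 + 5.3 + 3.6 + 3.1 + 2.1 = 19.6 kJ/mol.
A (staggered): Br–Et gauche, Br–Cl gauche, CH2Cl–Et gauche, CH2Cl–NH2 gauche, OH–NH2 gauche, OH–Cl gauche; 3.4 + 2.8 + 5.3 + 3.7 + 2.1 + 2.6 = 19.9 kJ/mol.
E(C) − E(A) = 19.6 − 19.9 = -0.3 kJ/mol.

-0.3 kJ/mol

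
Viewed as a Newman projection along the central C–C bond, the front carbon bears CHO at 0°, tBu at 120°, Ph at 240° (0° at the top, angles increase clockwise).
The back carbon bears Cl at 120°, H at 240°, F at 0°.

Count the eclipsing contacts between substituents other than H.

2

Non-H eclipsing pairs: CHO(0°)/F(0°); tBu(120°)/Cl(120°) — 2 interactions.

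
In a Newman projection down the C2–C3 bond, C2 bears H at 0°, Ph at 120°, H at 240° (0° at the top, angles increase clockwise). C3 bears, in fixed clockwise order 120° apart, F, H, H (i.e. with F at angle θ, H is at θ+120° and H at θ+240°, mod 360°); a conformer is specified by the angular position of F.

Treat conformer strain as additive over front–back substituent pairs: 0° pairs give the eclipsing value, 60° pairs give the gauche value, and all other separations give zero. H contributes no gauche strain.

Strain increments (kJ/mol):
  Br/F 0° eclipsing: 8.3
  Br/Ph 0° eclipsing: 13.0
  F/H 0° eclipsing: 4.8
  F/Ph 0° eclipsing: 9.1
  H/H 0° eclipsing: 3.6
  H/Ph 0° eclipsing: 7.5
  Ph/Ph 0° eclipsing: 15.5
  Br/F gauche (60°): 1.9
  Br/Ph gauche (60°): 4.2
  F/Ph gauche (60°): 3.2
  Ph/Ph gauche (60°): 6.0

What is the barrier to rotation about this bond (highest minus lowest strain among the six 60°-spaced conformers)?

16.3 kJ/mol

F at 0° (eclipsed): H(0°)/F(0°) eclipsed 4.8; Ph(120°)/H(120°) eclipsed 7.5; H(240°)/H(240°) eclipsed 3.6 → 15.9 kJ/mol.
F at 60° (staggered): Ph(120°)/F(60°) gauche 3.2 → 3.2 kJ/mol.
F at 120° (eclipsed): H(0°)/H(0°) eclipsed 3.6; Ph(120°)/F(120°) eclipsed 9.1; H(240°)/H(240°) eclipsed 3.6 → 16.3 kJ/mol.
F at 180° (staggered): Ph(120°)/F(180°) gauche 3.2 → 3.2 kJ/mol.
F at 240° (eclipsed): H(0°)/H(0°) eclipsed 3.6; Ph(120°)/H(120°) eclipsed 7.5; H(240°)/F(240°) eclipsed 4.8 → 15.9 kJ/mol.
F at 300° (staggered): no non-H gauche contacts → 0.0 kJ/mol.
Max at 120° (16.3 kJ/mol), min at 300° (0.0 kJ/mol); barrier = 16.3 kJ/mol.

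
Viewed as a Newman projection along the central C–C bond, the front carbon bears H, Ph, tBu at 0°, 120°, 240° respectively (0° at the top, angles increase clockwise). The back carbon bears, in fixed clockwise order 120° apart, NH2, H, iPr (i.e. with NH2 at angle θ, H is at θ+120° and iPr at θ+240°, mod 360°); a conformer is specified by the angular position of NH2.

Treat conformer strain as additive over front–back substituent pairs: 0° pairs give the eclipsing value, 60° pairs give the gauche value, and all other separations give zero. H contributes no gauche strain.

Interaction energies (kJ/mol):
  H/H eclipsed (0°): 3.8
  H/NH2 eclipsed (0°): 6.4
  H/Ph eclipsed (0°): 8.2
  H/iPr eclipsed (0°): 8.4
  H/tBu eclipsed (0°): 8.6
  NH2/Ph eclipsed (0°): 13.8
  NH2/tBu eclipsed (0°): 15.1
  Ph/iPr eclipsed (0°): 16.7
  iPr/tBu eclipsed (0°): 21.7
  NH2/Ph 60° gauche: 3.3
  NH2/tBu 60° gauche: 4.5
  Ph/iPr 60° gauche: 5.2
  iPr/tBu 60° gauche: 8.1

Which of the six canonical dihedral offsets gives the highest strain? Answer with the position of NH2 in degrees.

NH2 at 0° (eclipsed): H(0°)/NH2(0°) eclipsed 6.4; Ph(120°)/H(120°) eclipsed 8.2; tBu(240°)/iPr(240°) eclipsed 21.7 → 36.3 kJ/mol.
NH2 at 60° (staggered): Ph(120°)/NH2(60°) gauche 3.3; tBu(240°)/iPr(300°) gauche 8.1 → 11.4 kJ/mol.
NH2 at 120° (eclipsed): H(0°)/iPr(0°) eclipsed 8.4; Ph(120°)/NH2(120°) eclipsed 13.8; tBu(240°)/H(240°) eclipsed 8.6 → 30.8 kJ/mol.
NH2 at 180° (staggered): Ph(120°)/NH2(180°) gauche 3.3; Ph(120°)/iPr(60°) gauche 5.2; tBu(240°)/NH2(180°) gauche 4.5 → 13.0 kJ/mol.
NH2 at 240° (eclipsed): H(0°)/H(0°) eclipsed 3.8; Ph(120°)/iPr(120°) eclipsed 16.7; tBu(240°)/NH2(240°) eclipsed 15.1 → 35.6 kJ/mol.
NH2 at 300° (staggered): Ph(120°)/iPr(180°) gauche 5.2; tBu(240°)/NH2(300°) gauche 4.5; tBu(240°)/iPr(180°) gauche 8.1 → 17.8 kJ/mol.
The maximum (36.3 kJ/mol) occurs with NH2 at 0°.

0°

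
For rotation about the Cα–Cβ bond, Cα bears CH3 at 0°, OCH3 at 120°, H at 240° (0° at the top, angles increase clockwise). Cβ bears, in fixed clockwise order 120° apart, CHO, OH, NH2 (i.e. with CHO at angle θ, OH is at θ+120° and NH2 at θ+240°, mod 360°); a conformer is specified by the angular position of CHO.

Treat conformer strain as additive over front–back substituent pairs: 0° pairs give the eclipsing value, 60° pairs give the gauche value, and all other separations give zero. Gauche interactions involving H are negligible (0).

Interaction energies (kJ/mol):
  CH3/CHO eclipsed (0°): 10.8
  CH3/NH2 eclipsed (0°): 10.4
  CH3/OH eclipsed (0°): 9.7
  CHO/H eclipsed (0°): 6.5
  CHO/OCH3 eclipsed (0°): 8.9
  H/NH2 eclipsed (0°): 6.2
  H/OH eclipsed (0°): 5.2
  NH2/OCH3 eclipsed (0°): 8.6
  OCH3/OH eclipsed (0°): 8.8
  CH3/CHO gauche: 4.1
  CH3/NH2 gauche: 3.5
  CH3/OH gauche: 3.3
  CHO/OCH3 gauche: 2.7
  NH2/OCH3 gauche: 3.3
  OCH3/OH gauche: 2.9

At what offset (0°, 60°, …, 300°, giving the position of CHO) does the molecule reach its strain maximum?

0°

CHO at 0° is eclipsed. CH3 at 0° is eclipsed with CHO at 0° (10.8); OCH3 at 120° is eclipsed with OH at 120° (8.8); H at 240° is eclipsed with NH2 at 240° (6.2). Total 25.8 kJ/mol.
CHO at 60° is staggered. CH3 at 0° is gauche with CHO at 60° (4.1); CH3 at 0° is gauche with NH2 at 300° (3.5); OCH3 at 120° is gauche with CHO at 60° (2.7); OCH3 at 120° is gauche with OH at 180° (2.9). Total 13.2 kJ/mol.
CHO at 120° is eclipsed. CH3 at 0° is eclipsed with NH2 at 0° (10.4); OCH3 at 120° is eclipsed with CHO at 120° (8.9); H at 240° is eclipsed with OH at 240° (5.2). Total 24.5 kJ/mol.
CHO at 180° is staggered. CH3 at 0° is gauche with OH at 300° (3.3); CH3 at 0° is gauche with NH2 at 60° (3.5); OCH3 at 120° is gauche with CHO at 180° (2.7); OCH3 at 120° is gauche with NH2 at 60° (3.3). Total 12.8 kJ/mol.
CHO at 240° is eclipsed. CH3 at 0° is eclipsed with OH at 0° (9.7); OCH3 at 120° is eclipsed with NH2 at 120° (8.6); H at 240° is eclipsed with CHO at 240° (6.5). Total 24.8 kJ/mol.
CHO at 300° is staggered. CH3 at 0° is gauche with CHO at 300° (4.1); CH3 at 0° is gauche with OH at 60° (3.3); OCH3 at 120° is gauche with OH at 60° (2.9); OCH3 at 120° is gauche with NH2 at 180° (3.3). Total 13.6 kJ/mol.
The maximum (25.8 kJ/mol) occurs with CHO at 0°.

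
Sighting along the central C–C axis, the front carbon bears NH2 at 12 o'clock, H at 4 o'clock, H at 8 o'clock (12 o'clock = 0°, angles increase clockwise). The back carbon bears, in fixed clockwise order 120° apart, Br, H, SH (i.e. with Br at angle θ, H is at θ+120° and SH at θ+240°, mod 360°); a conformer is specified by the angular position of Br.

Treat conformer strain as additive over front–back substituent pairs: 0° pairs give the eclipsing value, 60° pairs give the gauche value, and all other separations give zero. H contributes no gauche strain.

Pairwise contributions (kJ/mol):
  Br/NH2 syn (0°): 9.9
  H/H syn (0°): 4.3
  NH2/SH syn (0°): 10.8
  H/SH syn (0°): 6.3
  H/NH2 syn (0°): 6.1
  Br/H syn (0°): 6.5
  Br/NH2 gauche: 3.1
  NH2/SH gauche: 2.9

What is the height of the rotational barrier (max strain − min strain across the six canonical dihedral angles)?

Br at 0° (eclipsed): NH2(0°)/Br(0°) eclipsed 9.9; H(120°)/H(120°) eclipsed 4.3; H(240°)/SH(240°) eclipsed 6.3 → 20.5 kJ/mol.
Br at 60° (staggered): NH2(0°)/Br(60°) gauche 3.1; NH2(0°)/SH(300°) gauche 2.9 → 6.0 kJ/mol.
Br at 120° (eclipsed): NH2(0°)/SH(0°) eclipsed 10.8; H(120°)/Br(120°) eclipsed 6.5; H(240°)/H(240°) eclipsed 4.3 → 21.6 kJ/mol.
Br at 180° (staggered): NH2(0°)/SH(60°) gauche 2.9 → 2.9 kJ/mol.
Br at 240° (eclipsed): NH2(0°)/H(0°) eclipsed 6.1; H(120°)/SH(120°) eclipsed 6.3; H(240°)/Br(240°) eclipsed 6.5 → 18.9 kJ/mol.
Br at 300° (staggered): NH2(0°)/Br(300°) gauche 3.1 → 3.1 kJ/mol.
Max at 120° (21.6 kJ/mol), min at 180° (2.9 kJ/mol); barrier = 18.7 kJ/mol.

18.7 kJ/mol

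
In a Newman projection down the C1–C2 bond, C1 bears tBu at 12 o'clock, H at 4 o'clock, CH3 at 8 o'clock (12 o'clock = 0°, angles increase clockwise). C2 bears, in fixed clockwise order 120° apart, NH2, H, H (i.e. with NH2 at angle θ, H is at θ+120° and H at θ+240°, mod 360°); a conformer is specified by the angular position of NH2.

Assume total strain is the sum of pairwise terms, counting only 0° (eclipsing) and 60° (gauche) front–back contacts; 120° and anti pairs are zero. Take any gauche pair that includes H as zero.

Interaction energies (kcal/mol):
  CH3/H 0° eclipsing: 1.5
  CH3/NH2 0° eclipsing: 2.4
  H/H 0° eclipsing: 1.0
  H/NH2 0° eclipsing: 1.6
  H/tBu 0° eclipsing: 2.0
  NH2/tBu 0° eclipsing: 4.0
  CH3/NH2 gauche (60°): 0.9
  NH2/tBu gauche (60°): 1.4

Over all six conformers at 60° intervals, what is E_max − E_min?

NH2 at 0° (eclipsed): tBu–NH2 eclipsed, H–H eclipsed, CH3–H eclipsed; 4.0 + 1.0 + 1.5 = 6.5 kcal/mol.
NH2 at 60° (staggered): tBu–NH2 gauche; 1.4 = 1.4 kcal/mol.
NH2 at 120° (eclipsed): tBu–H eclipsed, H–NH2 eclipsed, CH3–H eclipsed; 2.0 + 1.6 + 1.5 = 5.1 kcal/mol.
NH2 at 180° (staggered): CH3–NH2 gauche; 0.9 = 0.9 kcal/mol.
NH2 at 240° (eclipsed): tBu–H eclipsed, H–H eclipsed, CH3–NH2 eclipsed; 2.0 + 1.0 + 2.4 = 5.4 kcal/mol.
NH2 at 300° (staggered): tBu–NH2 gauche, CH3–NH2 gauche; 1.4 + 0.9 = 2.3 kcal/mol.
Max at 0° (6.5 kcal/mol), min at 180° (0.9 kcal/mol); barrier = 5.6 kcal/mol.

5.6 kcal/mol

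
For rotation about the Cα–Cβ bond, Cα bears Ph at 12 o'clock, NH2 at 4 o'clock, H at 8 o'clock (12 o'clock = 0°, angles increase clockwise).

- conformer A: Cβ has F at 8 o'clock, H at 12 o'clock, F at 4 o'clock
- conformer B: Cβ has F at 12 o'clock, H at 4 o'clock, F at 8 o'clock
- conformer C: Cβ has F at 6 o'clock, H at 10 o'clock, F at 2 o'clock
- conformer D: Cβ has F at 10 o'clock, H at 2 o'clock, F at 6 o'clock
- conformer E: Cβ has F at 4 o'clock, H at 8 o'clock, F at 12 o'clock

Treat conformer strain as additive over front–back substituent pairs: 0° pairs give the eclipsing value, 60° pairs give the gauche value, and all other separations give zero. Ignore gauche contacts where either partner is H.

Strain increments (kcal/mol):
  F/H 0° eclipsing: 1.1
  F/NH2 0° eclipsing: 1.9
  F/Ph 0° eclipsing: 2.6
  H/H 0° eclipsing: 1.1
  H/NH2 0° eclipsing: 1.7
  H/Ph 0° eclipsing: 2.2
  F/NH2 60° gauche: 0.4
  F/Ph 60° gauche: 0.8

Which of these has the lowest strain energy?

D

A (eclipsed): Ph(0°)/H(0°) eclipsed 2.2; NH2(120°)/F(120°) eclipsed 1.9; H(240°)/F(240°) eclipsed 1.1 → 5.2 kcal/mol.
B (eclipsed): Ph(0°)/F(0°) eclipsed 2.6; NH2(120°)/H(120°) eclipsed 1.7; H(240°)/F(240°) eclipsed 1.1 → 5.4 kcal/mol.
C (staggered): Ph(0°)/F(60°) gauche 0.8; NH2(120°)/F(180°) gauche 0.4; NH2(120°)/F(60°) gauche 0.4 → 1.6 kcal/mol.
D (staggered): Ph(0°)/F(300°) gauche 0.8; NH2(120°)/F(180°) gauche 0.4 → 1.2 kcal/mol.
E (eclipsed): Ph(0°)/F(0°) eclipsed 2.6; NH2(120°)/F(120°) eclipsed 1.9; H(240°)/H(240°) eclipsed 1.1 → 5.6 kcal/mol.
D has the lowest total (1.2 kcal/mol).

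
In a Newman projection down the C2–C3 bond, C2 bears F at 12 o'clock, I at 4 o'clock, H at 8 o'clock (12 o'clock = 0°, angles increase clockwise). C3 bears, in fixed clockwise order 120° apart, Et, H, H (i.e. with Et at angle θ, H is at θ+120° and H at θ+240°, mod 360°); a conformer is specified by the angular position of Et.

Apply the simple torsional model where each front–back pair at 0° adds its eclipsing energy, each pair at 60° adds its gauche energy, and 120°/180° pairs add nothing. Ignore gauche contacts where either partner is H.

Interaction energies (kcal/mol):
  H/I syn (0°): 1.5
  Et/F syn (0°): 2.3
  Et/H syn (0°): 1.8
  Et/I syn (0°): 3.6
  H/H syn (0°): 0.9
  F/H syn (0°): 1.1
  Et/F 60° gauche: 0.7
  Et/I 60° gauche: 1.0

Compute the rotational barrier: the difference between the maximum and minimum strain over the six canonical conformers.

4.9 kcal/mol

Et at 0° (eclipsed): F(0°)/Et(0°) eclipsed 2.3; I(120°)/H(120°) eclipsed 1.5; H(240°)/H(240°) eclipsed 0.9 → 4.7 kcal/mol.
Et at 60° (staggered): F(0°)/Et(60°) gauche 0.7; I(120°)/Et(60°) gauche 1.0 → 1.7 kcal/mol.
Et at 120° (eclipsed): F(0°)/H(0°) eclipsed 1.1; I(120°)/Et(120°) eclipsed 3.6; H(240°)/H(240°) eclipsed 0.9 → 5.6 kcal/mol.
Et at 180° (staggered): I(120°)/Et(180°) gauche 1.0 → 1.0 kcal/mol.
Et at 240° (eclipsed): F(0°)/H(0°) eclipsed 1.1; I(120°)/H(120°) eclipsed 1.5; H(240°)/Et(240°) eclipsed 1.8 → 4.4 kcal/mol.
Et at 300° (staggered): F(0°)/Et(300°) gauche 0.7 → 0.7 kcal/mol.
Max at 120° (5.6 kcal/mol), min at 300° (0.7 kcal/mol); barrier = 4.9 kcal/mol.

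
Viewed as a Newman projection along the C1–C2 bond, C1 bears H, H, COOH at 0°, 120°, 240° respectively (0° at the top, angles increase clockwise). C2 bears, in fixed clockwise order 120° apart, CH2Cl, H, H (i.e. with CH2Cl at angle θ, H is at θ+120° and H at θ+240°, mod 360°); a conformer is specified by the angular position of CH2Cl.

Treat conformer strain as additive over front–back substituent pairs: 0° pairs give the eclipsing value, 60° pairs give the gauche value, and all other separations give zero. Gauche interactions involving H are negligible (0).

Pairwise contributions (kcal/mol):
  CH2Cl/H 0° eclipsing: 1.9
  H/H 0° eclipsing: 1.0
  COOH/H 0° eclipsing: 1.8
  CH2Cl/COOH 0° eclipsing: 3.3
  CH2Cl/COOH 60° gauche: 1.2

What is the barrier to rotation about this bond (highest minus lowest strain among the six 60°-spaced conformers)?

CH2Cl at 0° (eclipsed): H–CH2Cl eclipsed, H–H eclipsed, COOH–H eclipsed; 1.9 + 1.0 + 1.8 = 4.7 kcal/mol.
CH2Cl at 60° (staggered): no non-H gauche contacts → 0.0 kcal/mol.
CH2Cl at 120° (eclipsed): H–H eclipsed, H–CH2Cl eclipsed, COOH–H eclipsed; 1.0 + 1.9 + 1.8 = 4.7 kcal/mol.
CH2Cl at 180° (staggered): COOH–CH2Cl gauche; 1.2 = 1.2 kcal/mol.
CH2Cl at 240° (eclipsed): H–H eclipsed, H–H eclipsed, COOH–CH2Cl eclipsed; 1.0 + 1.0 + 3.3 = 5.3 kcal/mol.
CH2Cl at 300° (staggered): COOH–CH2Cl gauche; 1.2 = 1.2 kcal/mol.
Max at 240° (5.3 kcal/mol), min at 60° (0.0 kcal/mol); barrier = 5.3 kcal/mol.

5.3 kcal/mol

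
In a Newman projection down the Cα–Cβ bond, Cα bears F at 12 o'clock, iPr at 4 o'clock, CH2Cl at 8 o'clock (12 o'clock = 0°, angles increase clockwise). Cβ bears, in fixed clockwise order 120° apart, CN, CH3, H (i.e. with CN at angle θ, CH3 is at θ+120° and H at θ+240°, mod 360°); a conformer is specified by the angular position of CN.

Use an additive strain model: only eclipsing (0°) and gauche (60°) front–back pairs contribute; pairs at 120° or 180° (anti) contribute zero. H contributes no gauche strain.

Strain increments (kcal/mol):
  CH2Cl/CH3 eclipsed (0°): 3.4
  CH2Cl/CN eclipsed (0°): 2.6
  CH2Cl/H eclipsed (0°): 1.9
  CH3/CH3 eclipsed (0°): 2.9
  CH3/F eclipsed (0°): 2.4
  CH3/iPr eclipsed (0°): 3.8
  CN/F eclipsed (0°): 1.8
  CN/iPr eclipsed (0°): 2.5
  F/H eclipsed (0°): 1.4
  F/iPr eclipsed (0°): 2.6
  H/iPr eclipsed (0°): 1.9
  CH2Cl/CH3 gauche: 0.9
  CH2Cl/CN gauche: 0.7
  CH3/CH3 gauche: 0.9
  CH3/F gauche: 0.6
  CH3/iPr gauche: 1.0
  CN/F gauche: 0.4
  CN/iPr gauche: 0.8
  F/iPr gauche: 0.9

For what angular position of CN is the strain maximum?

0°

CN at 0° (eclipsed): F–CN eclipsed, iPr–CH3 eclipsed, CH2Cl–H eclipsed; 1.8 + 3.8 + 1.9 = 7.5 kcal/mol.
CN at 60° (staggered): F–CN gauche, iPr–CN gauche, iPr–CH3 gauche, CH2Cl–CH3 gauche; 0.4 + 0.8 + 1.0 + 0.9 = 3.1 kcal/mol.
CN at 120° (eclipsed): F–H eclipsed, iPr–CN eclipsed, CH2Cl–CH3 eclipsed; 1.4 + 2.5 + 3.4 = 7.3 kcal/mol.
CN at 180° (staggered): F–CH3 gauche, iPr–CN gauche, CH2Cl–CN gauche, CH2Cl–CH3 gauche; 0.6 + 0.8 + 0.7 + 0.9 = 3.0 kcal/mol.
CN at 240° (eclipsed): F–CH3 eclipsed, iPr–H eclipsed, CH2Cl–CN eclipsed; 2.4 + 1.9 + 2.6 = 6.9 kcal/mol.
CN at 300° (staggered): F–CN gauche, F–CH3 gauche, iPr–CH3 gauche, CH2Cl–CN gauche; 0.4 + 0.6 + 1.0 + 0.7 = 2.7 kcal/mol.
The maximum (7.5 kcal/mol) occurs with CN at 0°.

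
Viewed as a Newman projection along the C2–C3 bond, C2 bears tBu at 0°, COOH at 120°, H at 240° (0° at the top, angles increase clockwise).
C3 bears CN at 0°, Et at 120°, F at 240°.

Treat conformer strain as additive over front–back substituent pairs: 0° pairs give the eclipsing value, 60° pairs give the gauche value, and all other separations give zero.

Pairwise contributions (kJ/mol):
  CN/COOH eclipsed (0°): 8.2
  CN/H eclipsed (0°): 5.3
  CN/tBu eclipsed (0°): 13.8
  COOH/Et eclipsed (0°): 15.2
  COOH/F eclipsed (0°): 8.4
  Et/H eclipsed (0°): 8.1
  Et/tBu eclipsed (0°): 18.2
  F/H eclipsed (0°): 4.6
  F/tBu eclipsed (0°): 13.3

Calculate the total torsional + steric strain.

This conformer (eclipsed): tBu(0°)/CN(0°) eclipsed 13.8; COOH(120°)/Et(120°) eclipsed 15.2; H(240°)/F(240°) eclipsed 4.6 → 33.6 kJ/mol.

33.6 kJ/mol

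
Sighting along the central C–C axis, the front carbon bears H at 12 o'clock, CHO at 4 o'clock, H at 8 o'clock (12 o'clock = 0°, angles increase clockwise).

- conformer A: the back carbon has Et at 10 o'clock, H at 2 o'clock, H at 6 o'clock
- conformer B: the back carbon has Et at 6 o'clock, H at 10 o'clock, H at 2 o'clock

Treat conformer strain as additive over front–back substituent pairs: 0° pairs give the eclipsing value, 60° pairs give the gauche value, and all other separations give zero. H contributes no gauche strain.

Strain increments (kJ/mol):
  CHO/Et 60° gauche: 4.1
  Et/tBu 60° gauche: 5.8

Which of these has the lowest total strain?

A

A (staggered): no non-H gauche contacts → 0.0 kJ/mol.
B is staggered. CHO at 120° is gauche with Et at 180° (4.1). Total 4.1 kJ/mol.
A has the lowest total (0.0 kJ/mol).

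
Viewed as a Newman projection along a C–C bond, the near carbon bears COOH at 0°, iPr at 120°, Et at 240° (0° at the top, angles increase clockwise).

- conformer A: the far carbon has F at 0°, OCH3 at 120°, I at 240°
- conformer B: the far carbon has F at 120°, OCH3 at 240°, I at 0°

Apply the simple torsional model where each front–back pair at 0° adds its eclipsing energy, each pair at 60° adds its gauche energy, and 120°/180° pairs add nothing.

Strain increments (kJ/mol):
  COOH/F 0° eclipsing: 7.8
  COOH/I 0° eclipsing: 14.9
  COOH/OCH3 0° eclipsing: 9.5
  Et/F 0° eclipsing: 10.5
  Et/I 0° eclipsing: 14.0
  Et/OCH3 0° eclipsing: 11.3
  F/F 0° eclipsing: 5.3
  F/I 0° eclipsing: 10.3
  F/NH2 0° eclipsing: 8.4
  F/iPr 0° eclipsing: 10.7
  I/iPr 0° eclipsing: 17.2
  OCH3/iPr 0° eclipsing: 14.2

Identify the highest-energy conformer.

B

A is eclipsed. COOH at 0° is eclipsed with F at 0° (7.8); iPr at 120° is eclipsed with OCH3 at 120° (14.2); Et at 240° is eclipsed with I at 240° (14.0). Total 36.0 kJ/mol.
B is eclipsed. COOH at 0° is eclipsed with I at 0° (14.9); iPr at 120° is eclipsed with F at 120° (10.7); Et at 240° is eclipsed with OCH3 at 240° (11.3). Total 36.9 kJ/mol.
B has the highest total (36.9 kJ/mol).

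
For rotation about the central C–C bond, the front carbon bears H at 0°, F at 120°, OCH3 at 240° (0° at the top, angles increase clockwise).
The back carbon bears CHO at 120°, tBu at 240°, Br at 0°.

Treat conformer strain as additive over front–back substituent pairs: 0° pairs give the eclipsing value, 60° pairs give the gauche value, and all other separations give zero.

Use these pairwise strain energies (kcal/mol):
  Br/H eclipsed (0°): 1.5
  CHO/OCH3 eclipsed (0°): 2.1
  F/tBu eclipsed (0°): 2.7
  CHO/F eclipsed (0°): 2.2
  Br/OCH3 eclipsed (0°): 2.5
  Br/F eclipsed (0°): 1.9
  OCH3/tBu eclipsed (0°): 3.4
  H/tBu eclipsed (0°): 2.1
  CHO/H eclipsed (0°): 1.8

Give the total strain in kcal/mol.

7.1 kcal/mol

This conformer (eclipsed): H–Br eclipsed, F–CHO eclipsed, OCH3–tBu eclipsed; 1.5 + 2.2 + 3.4 = 7.1 kcal/mol.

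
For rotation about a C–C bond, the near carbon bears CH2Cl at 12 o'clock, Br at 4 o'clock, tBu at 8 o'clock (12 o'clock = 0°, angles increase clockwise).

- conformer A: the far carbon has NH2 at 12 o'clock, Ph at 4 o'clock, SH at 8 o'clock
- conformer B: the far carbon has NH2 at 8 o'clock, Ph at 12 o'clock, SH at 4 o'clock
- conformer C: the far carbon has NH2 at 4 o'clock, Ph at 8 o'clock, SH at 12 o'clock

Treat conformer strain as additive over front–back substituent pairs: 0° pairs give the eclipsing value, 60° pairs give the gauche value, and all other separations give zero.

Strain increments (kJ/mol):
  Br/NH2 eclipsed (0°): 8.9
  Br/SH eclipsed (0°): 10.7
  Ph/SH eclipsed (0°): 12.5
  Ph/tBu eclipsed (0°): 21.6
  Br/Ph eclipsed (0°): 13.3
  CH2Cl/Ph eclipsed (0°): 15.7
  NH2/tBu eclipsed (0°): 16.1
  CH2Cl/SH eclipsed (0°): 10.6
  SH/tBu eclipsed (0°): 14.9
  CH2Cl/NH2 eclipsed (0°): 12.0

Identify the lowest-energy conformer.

A

A (eclipsed): CH2Cl(0°)/NH2(0°) eclipsed 12.0; Br(120°)/Ph(120°) eclipsed 13.3; tBu(240°)/SH(240°) eclipsed 14.9 → 40.2 kJ/mol.
B (eclipsed): CH2Cl(0°)/Ph(0°) eclipsed 15.7; Br(120°)/SH(120°) eclipsed 10.7; tBu(240°)/NH2(240°) eclipsed 16.1 → 42.5 kJ/mol.
C (eclipsed): CH2Cl(0°)/SH(0°) eclipsed 10.6; Br(120°)/NH2(120°) eclipsed 8.9; tBu(240°)/Ph(240°) eclipsed 21.6 → 41.1 kJ/mol.
A has the lowest total (40.2 kJ/mol).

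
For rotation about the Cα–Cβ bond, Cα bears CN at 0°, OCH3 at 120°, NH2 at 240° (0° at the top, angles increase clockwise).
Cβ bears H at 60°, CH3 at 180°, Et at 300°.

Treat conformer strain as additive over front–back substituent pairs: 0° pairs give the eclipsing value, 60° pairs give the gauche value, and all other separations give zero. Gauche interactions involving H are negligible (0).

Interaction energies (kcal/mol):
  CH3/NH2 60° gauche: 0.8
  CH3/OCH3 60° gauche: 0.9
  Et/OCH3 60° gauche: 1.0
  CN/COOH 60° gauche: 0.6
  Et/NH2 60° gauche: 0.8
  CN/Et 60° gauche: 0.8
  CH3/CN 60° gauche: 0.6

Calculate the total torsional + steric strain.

This conformer (staggered): CN–Et gauche, OCH3–CH3 gauche, NH2–CH3 gauche, NH2–Et gauche; 0.8 + 0.9 + 0.8 + 0.8 = 3.3 kcal/mol.

3.3 kcal/mol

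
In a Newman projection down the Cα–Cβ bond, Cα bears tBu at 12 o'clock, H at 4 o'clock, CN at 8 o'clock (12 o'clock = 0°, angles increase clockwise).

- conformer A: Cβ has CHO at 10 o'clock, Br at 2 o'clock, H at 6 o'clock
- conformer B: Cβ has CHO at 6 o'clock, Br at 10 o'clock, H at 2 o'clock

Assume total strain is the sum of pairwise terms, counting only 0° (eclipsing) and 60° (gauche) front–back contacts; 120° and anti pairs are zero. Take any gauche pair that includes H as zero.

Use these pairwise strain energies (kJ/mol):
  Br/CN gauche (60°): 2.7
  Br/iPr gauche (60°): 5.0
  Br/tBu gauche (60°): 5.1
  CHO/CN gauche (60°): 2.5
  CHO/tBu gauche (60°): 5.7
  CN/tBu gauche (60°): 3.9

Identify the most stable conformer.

B

A (staggered): tBu–CHO gauche, tBu–Br gauche, CN–CHO gauche; 5.7 + 5.1 + 2.5 = 13.3 kJ/mol.
B (staggered): tBu–Br gauche, CN–CHO gauche, CN–Br gauche; 5.1 + 2.5 + 2.7 = 10.3 kJ/mol.
B has the lowest total (10.3 kJ/mol).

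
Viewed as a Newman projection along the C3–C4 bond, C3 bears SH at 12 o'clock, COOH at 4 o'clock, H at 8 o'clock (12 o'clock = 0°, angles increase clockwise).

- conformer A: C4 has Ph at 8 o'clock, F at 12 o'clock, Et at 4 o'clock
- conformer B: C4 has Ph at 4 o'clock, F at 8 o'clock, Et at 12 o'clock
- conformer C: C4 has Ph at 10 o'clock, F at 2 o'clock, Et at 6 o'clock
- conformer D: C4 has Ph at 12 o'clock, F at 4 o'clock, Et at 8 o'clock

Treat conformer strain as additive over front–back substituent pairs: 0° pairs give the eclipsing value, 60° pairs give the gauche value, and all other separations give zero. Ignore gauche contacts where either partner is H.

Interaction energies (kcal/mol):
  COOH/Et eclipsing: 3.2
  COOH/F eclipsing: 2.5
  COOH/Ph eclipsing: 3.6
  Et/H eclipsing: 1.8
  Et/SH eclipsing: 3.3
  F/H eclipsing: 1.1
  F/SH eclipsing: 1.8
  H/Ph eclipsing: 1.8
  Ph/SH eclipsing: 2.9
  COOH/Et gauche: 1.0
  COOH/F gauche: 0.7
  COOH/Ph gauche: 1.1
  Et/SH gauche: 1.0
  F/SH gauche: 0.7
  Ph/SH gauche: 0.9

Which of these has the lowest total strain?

C

A (eclipsed): SH(0°)/F(0°) eclipsed 1.8; COOH(120°)/Et(120°) eclipsed 3.2; H(240°)/Ph(240°) eclipsed 1.8 → 6.8 kcal/mol.
B (eclipsed): SH(0°)/Et(0°) eclipsed 3.3; COOH(120°)/Ph(120°) eclipsed 3.6; H(240°)/F(240°) eclipsed 1.1 → 8.0 kcal/mol.
C (staggered): SH(0°)/Ph(300°) gauche 0.9; SH(0°)/F(60°) gauche 0.7; COOH(120°)/F(60°) gauche 0.7; COOH(120°)/Et(180°) gauche 1.0 → 3.3 kcal/mol.
D (eclipsed): SH(0°)/Ph(0°) eclipsed 2.9; COOH(120°)/F(120°) eclipsed 2.5; H(240°)/Et(240°) eclipsed 1.8 → 7.2 kcal/mol.
C has the lowest total (3.3 kcal/mol).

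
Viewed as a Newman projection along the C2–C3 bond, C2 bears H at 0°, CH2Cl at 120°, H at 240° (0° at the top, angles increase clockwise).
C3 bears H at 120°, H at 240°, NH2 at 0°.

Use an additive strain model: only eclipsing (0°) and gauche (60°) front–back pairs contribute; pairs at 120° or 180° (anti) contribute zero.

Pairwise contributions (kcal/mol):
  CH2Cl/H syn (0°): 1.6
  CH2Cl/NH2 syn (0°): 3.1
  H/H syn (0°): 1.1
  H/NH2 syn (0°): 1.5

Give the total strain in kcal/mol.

4.2 kcal/mol

This conformer (eclipsed): H(0°)/NH2(0°) eclipsed 1.5; CH2Cl(120°)/H(120°) eclipsed 1.6; H(240°)/H(240°) eclipsed 1.1 → 4.2 kcal/mol.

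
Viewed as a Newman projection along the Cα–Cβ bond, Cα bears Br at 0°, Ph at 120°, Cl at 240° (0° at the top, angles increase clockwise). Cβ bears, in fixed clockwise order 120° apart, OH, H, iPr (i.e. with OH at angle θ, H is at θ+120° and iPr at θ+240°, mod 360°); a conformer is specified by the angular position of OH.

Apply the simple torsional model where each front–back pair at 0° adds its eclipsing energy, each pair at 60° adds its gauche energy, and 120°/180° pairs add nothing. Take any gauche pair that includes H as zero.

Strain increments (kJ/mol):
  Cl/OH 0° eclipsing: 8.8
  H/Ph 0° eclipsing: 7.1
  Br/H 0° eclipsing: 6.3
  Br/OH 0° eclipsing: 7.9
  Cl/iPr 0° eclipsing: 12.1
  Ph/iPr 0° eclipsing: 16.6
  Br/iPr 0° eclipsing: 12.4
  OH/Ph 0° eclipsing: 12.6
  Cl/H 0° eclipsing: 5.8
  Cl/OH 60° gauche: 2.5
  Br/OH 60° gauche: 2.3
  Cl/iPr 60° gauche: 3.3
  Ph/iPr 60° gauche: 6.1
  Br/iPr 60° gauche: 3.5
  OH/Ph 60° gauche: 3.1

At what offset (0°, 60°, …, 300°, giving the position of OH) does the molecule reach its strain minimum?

OH at 0° (eclipsed): Br–OH eclipsed, Ph–H eclipsed, Cl–iPr eclipsed; 7.9 + 7.1 + 12.1 = 27.1 kJ/mol.
OH at 60° (staggered): Br–OH gauche, Br–iPr gauche, Ph–OH gauche, Cl–iPr gauche; 2.3 + 3.5 + 3.1 + 3.3 = 12.2 kJ/mol.
OH at 120° (eclipsed): Br–iPr eclipsed, Ph–OH eclipsed, Cl–H eclipsed; 12.4 + 12.6 + 5.8 = 30.8 kJ/mol.
OH at 180° (staggered): Br–iPr gauche, Ph–OH gauche, Ph–iPr gauche, Cl–OH gauche; 3.5 + 3.1 + 6.1 + 2.5 = 15.2 kJ/mol.
OH at 240° (eclipsed): Br–H eclipsed, Ph–iPr eclipsed, Cl–OH eclipsed; 6.3 + 16.6 + 8.8 = 31.7 kJ/mol.
OH at 300° (staggered): Br–OH gauche, Ph–iPr gauche, Cl–OH gauche, Cl–iPr gauche; 2.3 + 6.1 + 2.5 + 3.3 = 14.2 kJ/mol.
The minimum (12.2 kJ/mol) occurs with OH at 60°.

60°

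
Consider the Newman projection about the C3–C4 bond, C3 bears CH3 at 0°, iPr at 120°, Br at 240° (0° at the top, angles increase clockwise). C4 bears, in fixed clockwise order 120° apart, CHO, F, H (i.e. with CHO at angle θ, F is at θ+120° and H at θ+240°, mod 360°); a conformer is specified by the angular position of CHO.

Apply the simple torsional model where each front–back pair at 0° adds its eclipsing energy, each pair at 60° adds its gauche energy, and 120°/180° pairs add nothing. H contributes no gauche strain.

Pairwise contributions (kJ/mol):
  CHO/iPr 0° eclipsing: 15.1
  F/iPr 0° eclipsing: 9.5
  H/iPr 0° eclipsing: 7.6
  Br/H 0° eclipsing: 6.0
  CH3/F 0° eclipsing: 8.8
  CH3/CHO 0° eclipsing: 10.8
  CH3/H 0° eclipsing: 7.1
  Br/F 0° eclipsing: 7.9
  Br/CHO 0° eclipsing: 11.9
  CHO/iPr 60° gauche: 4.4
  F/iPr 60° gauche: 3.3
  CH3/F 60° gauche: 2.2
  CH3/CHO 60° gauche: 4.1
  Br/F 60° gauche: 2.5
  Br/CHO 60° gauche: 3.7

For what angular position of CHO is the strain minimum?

180°

CHO at 0° is eclipsed. CH3 at 0° is eclipsed with CHO at 0° (10.8); iPr at 120° is eclipsed with F at 120° (9.5); Br at 240° is eclipsed with H at 240° (6.0). Total 26.3 kJ/mol.
CHO at 60° is staggered. CH3 at 0° is gauche with CHO at 60° (4.1); iPr at 120° is gauche with CHO at 60° (4.4); iPr at 120° is gauche with F at 180° (3.3); Br at 240° is gauche with F at 180° (2.5). Total 14.3 kJ/mol.
CHO at 120° is eclipsed. CH3 at 0° is eclipsed with H at 0° (7.1); iPr at 120° is eclipsed with CHO at 120° (15.1); Br at 240° is eclipsed with F at 240° (7.9). Total 30.1 kJ/mol.
CHO at 180° is staggered. CH3 at 0° is gauche with F at 300° (2.2); iPr at 120° is gauche with CHO at 180° (4.4); Br at 240° is gauche with CHO at 180° (3.7); Br at 240° is gauche with F at 300° (2.5). Total 12.8 kJ/mol.
CHO at 240° is eclipsed. CH3 at 0° is eclipsed with F at 0° (8.8); iPr at 120° is eclipsed with H at 120° (7.6); Br at 240° is eclipsed with CHO at 240° (11.9). Total 28.3 kJ/mol.
CHO at 300° is staggered. CH3 at 0° is gauche with CHO at 300° (4.1); CH3 at 0° is gauche with F at 60° (2.2); iPr at 120° is gauche with F at 60° (3.3); Br at 240° is gauche with CHO at 300° (3.7). Total 13.3 kJ/mol.
The minimum (12.8 kJ/mol) occurs with CHO at 180°.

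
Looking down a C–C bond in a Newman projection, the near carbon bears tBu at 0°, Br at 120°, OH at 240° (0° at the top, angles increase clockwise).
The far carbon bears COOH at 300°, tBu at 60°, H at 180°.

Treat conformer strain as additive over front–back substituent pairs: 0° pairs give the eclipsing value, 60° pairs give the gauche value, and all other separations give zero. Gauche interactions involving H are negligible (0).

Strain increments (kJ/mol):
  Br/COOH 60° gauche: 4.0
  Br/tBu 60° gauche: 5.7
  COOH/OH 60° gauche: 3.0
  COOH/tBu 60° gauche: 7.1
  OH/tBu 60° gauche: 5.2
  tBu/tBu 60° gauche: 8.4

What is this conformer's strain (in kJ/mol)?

24.2 kJ/mol

This conformer is staggered. tBu at 0° is gauche with COOH at 300° (7.1); tBu at 0° is gauche with tBu at 60° (8.4); Br at 120° is gauche with tBu at 60° (5.7); OH at 240° is gauche with COOH at 300° (3.0). Total 24.2 kJ/mol.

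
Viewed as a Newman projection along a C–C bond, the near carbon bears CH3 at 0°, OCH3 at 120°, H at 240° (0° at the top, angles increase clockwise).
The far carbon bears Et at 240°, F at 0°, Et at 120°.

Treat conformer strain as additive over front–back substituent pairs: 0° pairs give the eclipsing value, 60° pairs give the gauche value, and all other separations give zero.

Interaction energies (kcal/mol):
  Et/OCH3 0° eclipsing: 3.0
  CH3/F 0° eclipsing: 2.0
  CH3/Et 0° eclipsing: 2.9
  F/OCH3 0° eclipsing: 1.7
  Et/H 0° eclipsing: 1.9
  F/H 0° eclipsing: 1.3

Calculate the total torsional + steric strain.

This conformer is eclipsed. CH3 at 0° is eclipsed with F at 0° (2.0); OCH3 at 120° is eclipsed with Et at 120° (3.0); H at 240° is eclipsed with Et at 240° (1.9). Total 6.9 kcal/mol.

6.9 kcal/mol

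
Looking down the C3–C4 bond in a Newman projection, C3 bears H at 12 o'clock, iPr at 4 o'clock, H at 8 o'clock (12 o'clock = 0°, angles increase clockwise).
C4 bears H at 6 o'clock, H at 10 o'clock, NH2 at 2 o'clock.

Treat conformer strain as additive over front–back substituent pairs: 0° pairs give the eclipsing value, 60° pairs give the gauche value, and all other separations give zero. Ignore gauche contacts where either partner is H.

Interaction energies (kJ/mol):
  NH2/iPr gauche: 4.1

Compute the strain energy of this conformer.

This conformer (staggered): iPr(120°)/NH2(60°) gauche 4.1 → 4.1 kJ/mol.

4.1 kJ/mol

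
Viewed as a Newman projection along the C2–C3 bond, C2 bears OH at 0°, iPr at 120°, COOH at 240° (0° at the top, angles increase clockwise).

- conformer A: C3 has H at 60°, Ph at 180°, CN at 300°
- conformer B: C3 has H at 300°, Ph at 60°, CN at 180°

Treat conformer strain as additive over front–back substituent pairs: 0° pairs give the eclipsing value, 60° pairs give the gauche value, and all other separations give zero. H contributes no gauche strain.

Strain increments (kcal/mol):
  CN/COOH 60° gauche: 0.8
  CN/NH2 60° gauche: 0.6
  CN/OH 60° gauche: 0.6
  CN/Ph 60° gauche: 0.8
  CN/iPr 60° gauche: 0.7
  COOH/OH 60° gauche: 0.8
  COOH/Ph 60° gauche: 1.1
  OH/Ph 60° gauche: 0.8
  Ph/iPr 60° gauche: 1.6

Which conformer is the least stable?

A (staggered): OH(0°)/CN(300°) gauche 0.6; iPr(120°)/Ph(180°) gauche 1.6; COOH(240°)/Ph(180°) gauche 1.1; COOH(240°)/CN(300°) gauche 0.8 → 4.1 kcal/mol.
B (staggered): OH(0°)/Ph(60°) gauche 0.8; iPr(120°)/Ph(60°) gauche 1.6; iPr(120°)/CN(180°) gauche 0.7; COOH(240°)/CN(180°) gauche 0.8 → 3.9 kcal/mol.
A has the highest total (4.1 kcal/mol).

A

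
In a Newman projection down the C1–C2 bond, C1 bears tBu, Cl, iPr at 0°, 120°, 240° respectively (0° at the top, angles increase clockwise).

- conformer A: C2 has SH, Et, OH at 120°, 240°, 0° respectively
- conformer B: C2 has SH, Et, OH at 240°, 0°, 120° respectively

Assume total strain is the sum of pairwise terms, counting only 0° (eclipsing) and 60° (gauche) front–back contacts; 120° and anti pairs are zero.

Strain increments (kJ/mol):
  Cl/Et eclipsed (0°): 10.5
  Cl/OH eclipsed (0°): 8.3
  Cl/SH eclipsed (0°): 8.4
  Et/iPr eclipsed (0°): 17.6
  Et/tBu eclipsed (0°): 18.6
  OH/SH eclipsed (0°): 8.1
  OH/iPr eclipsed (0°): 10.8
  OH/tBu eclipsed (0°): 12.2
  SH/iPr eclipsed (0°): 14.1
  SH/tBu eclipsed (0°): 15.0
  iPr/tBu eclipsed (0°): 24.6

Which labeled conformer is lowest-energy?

A

A (eclipsed): tBu(0°)/OH(0°) eclipsed 12.2; Cl(120°)/SH(120°) eclipsed 8.4; iPr(240°)/Et(240°) eclipsed 17.6 → 38.2 kJ/mol.
B (eclipsed): tBu(0°)/Et(0°) eclipsed 18.6; Cl(120°)/OH(120°) eclipsed 8.3; iPr(240°)/SH(240°) eclipsed 14.1 → 41.0 kJ/mol.
A has the lowest total (38.2 kJ/mol).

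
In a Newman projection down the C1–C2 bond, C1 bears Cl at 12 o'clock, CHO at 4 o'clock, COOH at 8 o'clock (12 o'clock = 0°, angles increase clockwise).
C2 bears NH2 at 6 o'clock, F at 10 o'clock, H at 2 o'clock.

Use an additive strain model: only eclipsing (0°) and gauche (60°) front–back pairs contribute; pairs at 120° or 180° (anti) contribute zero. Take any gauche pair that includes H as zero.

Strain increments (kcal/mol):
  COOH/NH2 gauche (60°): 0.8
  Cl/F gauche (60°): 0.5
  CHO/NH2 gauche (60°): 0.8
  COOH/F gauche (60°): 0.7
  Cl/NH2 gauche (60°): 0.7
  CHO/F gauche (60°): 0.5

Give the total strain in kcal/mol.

2.8 kcal/mol

This conformer (staggered): Cl–F gauche, CHO–NH2 gauche, COOH–NH2 gauche, COOH–F gauche; 0.5 + 0.8 + 0.8 + 0.7 = 2.8 kcal/mol.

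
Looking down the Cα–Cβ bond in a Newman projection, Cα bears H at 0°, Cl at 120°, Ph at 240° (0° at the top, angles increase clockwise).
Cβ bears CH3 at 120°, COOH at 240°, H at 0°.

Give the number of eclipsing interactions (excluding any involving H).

Non-H eclipsing pairs: Cl(120°)/CH3(120°); Ph(240°)/COOH(240°) — 2 interactions.

2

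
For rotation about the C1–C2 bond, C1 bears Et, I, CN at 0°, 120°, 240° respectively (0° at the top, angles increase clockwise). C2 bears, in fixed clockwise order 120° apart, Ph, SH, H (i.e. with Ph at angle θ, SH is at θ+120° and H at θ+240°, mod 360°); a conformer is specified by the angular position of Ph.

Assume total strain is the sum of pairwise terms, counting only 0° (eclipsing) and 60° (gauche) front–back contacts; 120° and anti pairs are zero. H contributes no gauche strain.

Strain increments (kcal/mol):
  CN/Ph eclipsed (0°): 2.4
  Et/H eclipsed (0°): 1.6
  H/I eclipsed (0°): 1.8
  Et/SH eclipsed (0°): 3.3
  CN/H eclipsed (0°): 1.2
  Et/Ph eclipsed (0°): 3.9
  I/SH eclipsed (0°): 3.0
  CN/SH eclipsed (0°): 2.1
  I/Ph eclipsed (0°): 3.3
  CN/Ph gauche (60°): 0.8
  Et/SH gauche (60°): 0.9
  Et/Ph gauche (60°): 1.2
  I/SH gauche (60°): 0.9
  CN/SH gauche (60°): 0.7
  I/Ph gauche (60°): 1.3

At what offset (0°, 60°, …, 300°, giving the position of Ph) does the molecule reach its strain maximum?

0°

Ph at 0° is eclipsed. Et at 0° is eclipsed with Ph at 0° (3.9); I at 120° is eclipsed with SH at 120° (3.0); CN at 240° is eclipsed with H at 240° (1.2). Total 8.1 kcal/mol.
Ph at 60° is staggered. Et at 0° is gauche with Ph at 60° (1.2); I at 120° is gauche with Ph at 60° (1.3); I at 120° is gauche with SH at 180° (0.9); CN at 240° is gauche with SH at 180° (0.7). Total 4.1 kcal/mol.
Ph at 120° is eclipsed. Et at 0° is eclipsed with H at 0° (1.6); I at 120° is eclipsed with Ph at 120° (3.3); CN at 240° is eclipsed with SH at 240° (2.1). Total 7.0 kcal/mol.
Ph at 180° is staggered. Et at 0° is gauche with SH at 300° (0.9); I at 120° is gauche with Ph at 180° (1.3); CN at 240° is gauche with Ph at 180° (0.8); CN at 240° is gauche with SH at 300° (0.7). Total 3.7 kcal/mol.
Ph at 240° is eclipsed. Et at 0° is eclipsed with SH at 0° (3.3); I at 120° is eclipsed with H at 120° (1.8); CN at 240° is eclipsed with Ph at 240° (2.4). Total 7.5 kcal/mol.
Ph at 300° is staggered. Et at 0° is gauche with Ph at 300° (1.2); Et at 0° is gauche with SH at 60° (0.9); I at 120° is gauche with SH at 60° (0.9); CN at 240° is gauche with Ph at 300° (0.8). Total 3.8 kcal/mol.
The maximum (8.1 kcal/mol) occurs with Ph at 0°.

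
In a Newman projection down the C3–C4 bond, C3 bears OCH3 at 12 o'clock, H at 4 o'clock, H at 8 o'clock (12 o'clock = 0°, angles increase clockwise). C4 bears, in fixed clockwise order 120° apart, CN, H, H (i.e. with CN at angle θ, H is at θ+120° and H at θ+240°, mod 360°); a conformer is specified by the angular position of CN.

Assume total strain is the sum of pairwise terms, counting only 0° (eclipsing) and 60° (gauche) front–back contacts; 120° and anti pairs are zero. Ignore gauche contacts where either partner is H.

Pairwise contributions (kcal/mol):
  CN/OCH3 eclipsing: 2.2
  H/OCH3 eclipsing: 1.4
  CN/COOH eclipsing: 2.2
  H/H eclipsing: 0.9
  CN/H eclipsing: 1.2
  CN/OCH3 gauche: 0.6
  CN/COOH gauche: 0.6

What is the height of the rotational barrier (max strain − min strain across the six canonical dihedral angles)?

4.0 kcal/mol

CN at 0° (eclipsed): OCH3(0°)/CN(0°) eclipsed 2.2; H(120°)/H(120°) eclipsed 0.9; H(240°)/H(240°) eclipsed 0.9 → 4.0 kcal/mol.
CN at 60° (staggered): OCH3(0°)/CN(60°) gauche 0.6 → 0.6 kcal/mol.
CN at 120° (eclipsed): OCH3(0°)/H(0°) eclipsed 1.4; H(120°)/CN(120°) eclipsed 1.2; H(240°)/H(240°) eclipsed 0.9 → 3.5 kcal/mol.
CN at 180° (staggered): no non-H gauche contacts → 0.0 kcal/mol.
CN at 240° (eclipsed): OCH3(0°)/H(0°) eclipsed 1.4; H(120°)/H(120°) eclipsed 0.9; H(240°)/CN(240°) eclipsed 1.2 → 3.5 kcal/mol.
CN at 300° (staggered): OCH3(0°)/CN(300°) gauche 0.6 → 0.6 kcal/mol.
Max at 0° (4.0 kcal/mol), min at 180° (0.0 kcal/mol); barrier = 4.0 kcal/mol.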